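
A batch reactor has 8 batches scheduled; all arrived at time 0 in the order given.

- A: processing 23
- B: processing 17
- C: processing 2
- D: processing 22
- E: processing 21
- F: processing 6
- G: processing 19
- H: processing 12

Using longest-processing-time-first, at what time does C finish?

122

LPT (decreasing processing time): A D E G B H F C.
A: 0→23
D: 23→45
E: 45→66
G: 66→85
B: 85→102
H: 102→114
F: 114→120
C: 120→122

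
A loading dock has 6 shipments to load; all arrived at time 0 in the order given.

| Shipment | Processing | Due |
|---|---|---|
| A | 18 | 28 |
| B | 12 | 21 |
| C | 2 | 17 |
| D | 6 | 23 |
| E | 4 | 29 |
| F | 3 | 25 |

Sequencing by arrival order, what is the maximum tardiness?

FIFO (arrival order): A B C D E F.
A: 0→18, due 28, tardiness 0
B: 18→30, due 21, tardiness 9
C: 30→32, due 17, tardiness 15
D: 32→38, due 23, tardiness 15
E: 38→42, due 29, tardiness 13
F: 42→45, due 25, tardiness 20
Maximum = 20.

20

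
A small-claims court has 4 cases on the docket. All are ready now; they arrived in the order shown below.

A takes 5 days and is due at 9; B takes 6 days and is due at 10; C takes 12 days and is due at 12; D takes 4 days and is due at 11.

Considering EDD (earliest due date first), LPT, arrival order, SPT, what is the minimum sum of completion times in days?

55

EDD (increasing due date): A B D C.
A: 0→5
B: 5→11
D: 11→15
C: 15→27
Sum = 5+11+15+27 = 58.
LPT (decreasing processing time): C B A D.
C: 0→12
B: 12→18
A: 18→23
D: 23→27
Sum = 12+18+23+27 = 80.
FIFO (arrival order): A B C D.
A: 0→5
B: 5→11
C: 11→23
D: 23→27
Sum = 5+11+23+27 = 66.
SPT (increasing processing time): D A B C.
D: 0→4
A: 4→9
B: 9→15
C: 15→27
Sum = 4+9+15+27 = 55.
EDD 58, LPT 80, FIFO 66, SPT 55 → minimum 55.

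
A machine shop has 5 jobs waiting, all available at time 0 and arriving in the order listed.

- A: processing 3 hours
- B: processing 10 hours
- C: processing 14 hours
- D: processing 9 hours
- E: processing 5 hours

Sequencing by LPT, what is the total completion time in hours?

LPT (decreasing processing time): C B D E A.
C: 0→14
B: 14→24
D: 24→33
E: 33→38
A: 38→41
Sum = 14+24+33+38+41 = 150.

150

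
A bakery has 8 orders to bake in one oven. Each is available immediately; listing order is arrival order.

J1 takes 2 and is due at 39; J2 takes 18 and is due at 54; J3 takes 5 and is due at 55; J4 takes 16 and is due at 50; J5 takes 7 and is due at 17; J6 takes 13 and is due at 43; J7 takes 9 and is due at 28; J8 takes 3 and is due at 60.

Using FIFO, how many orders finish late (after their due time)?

FIFO (arrival order): J1 J2 J3 J4 J5 J6 J7 J8.
J1: 0→2, due 39, tardiness 0
J2: 2→20, due 54, tardiness 0
J3: 20→25, due 55, tardiness 0
J4: 25→41, due 50, tardiness 0
J5: 41→48, due 17, tardiness 31
J6: 48→61, due 43, tardiness 18
J7: 61→70, due 28, tardiness 42
J8: 70→73, due 60, tardiness 13
Late orders: 4.

4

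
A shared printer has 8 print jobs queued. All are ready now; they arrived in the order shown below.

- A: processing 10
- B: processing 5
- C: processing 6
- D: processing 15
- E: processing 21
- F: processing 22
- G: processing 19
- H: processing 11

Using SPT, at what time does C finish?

11

SPT (increasing processing time): B C A H D G E F.
B: 0→5
C: 5→11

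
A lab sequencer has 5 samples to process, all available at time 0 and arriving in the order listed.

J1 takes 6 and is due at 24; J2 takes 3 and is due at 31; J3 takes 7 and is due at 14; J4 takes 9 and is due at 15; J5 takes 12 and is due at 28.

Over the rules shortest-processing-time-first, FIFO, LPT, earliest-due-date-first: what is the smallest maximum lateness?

SPT (increasing processing time): J2 J1 J3 J4 J5.
J2: 0→3, due 31, lateness -28
J1: 3→9, due 24, lateness -15
J3: 9→16, due 14, lateness 2
J4: 16→25, due 15, lateness 10
J5: 25→37, due 28, lateness 9
Maximum = 10.
FIFO (arrival order): J1 J2 J3 J4 J5.
J1: 0→6, due 24, lateness -18
J2: 6→9, due 31, lateness -22
J3: 9→16, due 14, lateness 2
J4: 16→25, due 15, lateness 10
J5: 25→37, due 28, lateness 9
Maximum = 10.
LPT (decreasing processing time): J5 J4 J3 J1 J2.
J5: 0→12, due 28, lateness -16
J4: 12→21, due 15, lateness 6
J3: 21→28, due 14, lateness 14
J1: 28→34, due 24, lateness 10
J2: 34→37, due 31, lateness 6
Maximum = 14.
EDD (increasing due date): J3 J4 J1 J5 J2.
J3: 0→7, due 14, lateness -7
J4: 7→16, due 15, lateness 1
J1: 16→22, due 24, lateness -2
J5: 22→34, due 28, lateness 6
J2: 34→37, due 31, lateness 6
Maximum = 6.
SPT 10, FIFO 10, LPT 14, EDD 6 → minimum 6.

6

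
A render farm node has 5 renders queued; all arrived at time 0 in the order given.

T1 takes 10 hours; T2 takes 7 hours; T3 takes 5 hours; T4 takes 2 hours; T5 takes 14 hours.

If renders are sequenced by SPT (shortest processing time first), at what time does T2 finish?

14

SPT (increasing processing time): T4 T3 T2 T1 T5.
T4: 0→2
T3: 2→7
T2: 7→14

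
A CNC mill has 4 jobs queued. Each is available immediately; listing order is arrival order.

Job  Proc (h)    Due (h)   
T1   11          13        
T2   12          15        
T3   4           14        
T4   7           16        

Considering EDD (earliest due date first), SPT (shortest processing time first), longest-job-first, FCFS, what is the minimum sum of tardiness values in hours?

28

EDD (increasing due date): T1 T3 T2 T4.
T1: 0→11, due 13, tardiness 0
T3: 11→15, due 14, tardiness 1
T2: 15→27, due 15, tardiness 12
T4: 27→34, due 16, tardiness 18
Sum = 0+1+12+18 = 31.
SPT (increasing processing time): T3 T4 T1 T2.
T3: 0→4, due 14, tardiness 0
T4: 4→11, due 16, tardiness 0
T1: 11→22, due 13, tardiness 9
T2: 22→34, due 15, tardiness 19
Sum = 0+0+9+19 = 28.
LPT (decreasing processing time): T2 T1 T4 T3.
T2: 0→12, due 15, tardiness 0
T1: 12→23, due 13, tardiness 10
T4: 23→30, due 16, tardiness 14
T3: 30→34, due 14, tardiness 20
Sum = 0+10+14+20 = 44.
FIFO (arrival order): T1 T2 T3 T4.
T1: 0→11, due 13, tardiness 0
T2: 11→23, due 15, tardiness 8
T3: 23→27, due 14, tardiness 13
T4: 27→34, due 16, tardiness 18
Sum = 0+8+13+18 = 39.
EDD 31, SPT 28, LPT 44, FIFO 39 → minimum 28.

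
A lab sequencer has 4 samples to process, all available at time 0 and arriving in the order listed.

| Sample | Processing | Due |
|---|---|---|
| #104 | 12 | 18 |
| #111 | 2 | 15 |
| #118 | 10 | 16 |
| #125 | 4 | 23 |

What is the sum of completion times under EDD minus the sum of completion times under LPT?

EDD (increasing due date): #111 #118 #104 #125.
#111: 0→2
#118: 2→12
#104: 12→24
#125: 24→28
Sum = 2+12+24+28 = 66.
LPT (decreasing processing time): #104 #118 #125 #111.
#104: 0→12
#118: 12→22
#125: 22→26
#111: 26→28
Sum = 12+22+26+28 = 88.
Difference = 66 − 88 = -22.

-22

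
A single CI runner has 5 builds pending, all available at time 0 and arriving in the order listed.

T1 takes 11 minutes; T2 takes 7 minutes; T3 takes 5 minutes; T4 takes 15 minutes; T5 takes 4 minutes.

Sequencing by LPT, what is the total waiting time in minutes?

LPT (decreasing processing time): T4 T1 T2 T3 T5.
T4: waits 0, runs 0→15
T1: waits 15, runs 15→26
T2: waits 26, runs 26→33
T3: waits 33, runs 33→38
T5: waits 38, runs 38→42
Sum = 0+15+26+33+38 = 112.

112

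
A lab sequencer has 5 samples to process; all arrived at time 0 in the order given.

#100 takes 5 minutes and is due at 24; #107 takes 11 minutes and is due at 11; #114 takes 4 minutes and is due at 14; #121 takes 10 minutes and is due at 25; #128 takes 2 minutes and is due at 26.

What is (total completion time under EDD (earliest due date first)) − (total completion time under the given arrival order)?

5

EDD (increasing due date): #107 #114 #100 #121 #128.
#107: 0→11
#114: 11→15
#100: 15→20
#121: 20→30
#128: 30→32
Sum = 11+15+20+30+32 = 108.
FIFO (arrival order): #100 #107 #114 #121 #128.
#100: 0→5
#107: 5→16
#114: 16→20
#121: 20→30
#128: 30→32
Sum = 5+16+20+30+32 = 103.
Difference = 108 − 103 = 5.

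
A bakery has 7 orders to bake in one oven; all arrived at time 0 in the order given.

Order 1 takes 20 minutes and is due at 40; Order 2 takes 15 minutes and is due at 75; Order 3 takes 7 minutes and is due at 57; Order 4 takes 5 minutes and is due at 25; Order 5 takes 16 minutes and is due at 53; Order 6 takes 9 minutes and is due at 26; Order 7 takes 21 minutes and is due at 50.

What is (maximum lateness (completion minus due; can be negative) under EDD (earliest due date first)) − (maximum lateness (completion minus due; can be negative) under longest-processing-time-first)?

EDD (increasing due date): Order 4 Order 6 Order 1 Order 7 Order 5 Order 3 Order 2.
Order 4: 0→5, due 25, lateness -20
Order 6: 5→14, due 26, lateness -12
Order 1: 14→34, due 40, lateness -6
Order 7: 34→55, due 50, lateness 5
Order 5: 55→71, due 53, lateness 18
Order 3: 71→78, due 57, lateness 21
Order 2: 78→93, due 75, lateness 18
Maximum = 21.
LPT (decreasing processing time): Order 7 Order 1 Order 5 Order 2 Order 6 Order 3 Order 4.
Order 7: 0→21, due 50, lateness -29
Order 1: 21→41, due 40, lateness 1
Order 5: 41→57, due 53, lateness 4
Order 2: 57→72, due 75, lateness -3
Order 6: 72→81, due 26, lateness 55
Order 3: 81→88, due 57, lateness 31
Order 4: 88→93, due 25, lateness 68
Maximum = 68.
Difference = 21 − 68 = -47.

-47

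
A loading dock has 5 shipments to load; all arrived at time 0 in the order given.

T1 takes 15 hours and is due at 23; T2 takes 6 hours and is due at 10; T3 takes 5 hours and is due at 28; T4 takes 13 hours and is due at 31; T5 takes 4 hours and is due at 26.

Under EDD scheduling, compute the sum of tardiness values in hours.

EDD (increasing due date): T2 T1 T5 T3 T4.
T2: 0→6, due 10, tardiness 0
T1: 6→21, due 23, tardiness 0
T5: 21→25, due 26, tardiness 0
T3: 25→30, due 28, tardiness 2
T4: 30→43, due 31, tardiness 12
Sum = 0+0+0+2+12 = 14.

14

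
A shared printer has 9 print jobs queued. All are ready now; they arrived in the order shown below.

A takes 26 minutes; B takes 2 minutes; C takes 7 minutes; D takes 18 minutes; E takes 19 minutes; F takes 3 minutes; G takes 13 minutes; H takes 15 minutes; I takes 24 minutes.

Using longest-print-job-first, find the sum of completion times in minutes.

LPT (decreasing processing time): A I E D H G C F B.
A: 0→26
I: 26→50
E: 50→69
D: 69→87
H: 87→102
G: 102→115
C: 115→122
F: 122→125
B: 125→127
Sum = 26+50+69+87+102+115+122+125+127 = 823.

823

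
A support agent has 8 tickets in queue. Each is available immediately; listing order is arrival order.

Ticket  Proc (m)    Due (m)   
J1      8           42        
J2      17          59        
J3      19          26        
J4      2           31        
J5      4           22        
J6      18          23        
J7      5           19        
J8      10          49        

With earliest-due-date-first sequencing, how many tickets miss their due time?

6

EDD (increasing due date): J7 J5 J6 J3 J4 J1 J8 J2.
J7: 0→5, due 19, tardiness 0
J5: 5→9, due 22, tardiness 0
J6: 9→27, due 23, tardiness 4
J3: 27→46, due 26, tardiness 20
J4: 46→48, due 31, tardiness 17
J1: 48→56, due 42, tardiness 14
J8: 56→66, due 49, tardiness 17
J2: 66→83, due 59, tardiness 24
Late tickets: 6.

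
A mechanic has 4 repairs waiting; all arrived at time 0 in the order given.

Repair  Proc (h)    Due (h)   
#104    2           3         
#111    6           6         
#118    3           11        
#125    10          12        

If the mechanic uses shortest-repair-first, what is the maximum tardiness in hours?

9

SPT (increasing processing time): #104 #118 #111 #125.
#104: 0→2, due 3, tardiness 0
#118: 2→5, due 11, tardiness 0
#111: 5→11, due 6, tardiness 5
#125: 11→21, due 12, tardiness 9
Maximum = 9.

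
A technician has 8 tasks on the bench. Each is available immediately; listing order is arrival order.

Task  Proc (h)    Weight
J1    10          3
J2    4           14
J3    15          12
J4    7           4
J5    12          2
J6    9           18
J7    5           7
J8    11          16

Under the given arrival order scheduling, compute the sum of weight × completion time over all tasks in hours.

FIFO (arrival order): J1 J2 J3 J4 J5 J6 J7 J8.
J1: finishes 10, weight 3, w·C = 30
J2: finishes 14, weight 14, w·C = 196
J3: finishes 29, weight 12, w·C = 348
J4: finishes 36, weight 4, w·C = 144
J5: finishes 48, weight 2, w·C = 96
J6: finishes 57, weight 18, w·C = 1026
J7: finishes 62, weight 7, w·C = 434
J8: finishes 73, weight 16, w·C = 1168
Sum = 30+196+348+144+96+1026+434+1168 = 3442.

3442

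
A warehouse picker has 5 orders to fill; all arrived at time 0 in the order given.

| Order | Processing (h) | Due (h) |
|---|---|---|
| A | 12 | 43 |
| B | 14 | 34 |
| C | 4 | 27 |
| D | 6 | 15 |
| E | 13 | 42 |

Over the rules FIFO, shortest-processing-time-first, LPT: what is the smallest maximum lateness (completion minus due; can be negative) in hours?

FIFO (arrival order): A B C D E.
A: 0→12, due 43, lateness -31
B: 12→26, due 34, lateness -8
C: 26→30, due 27, lateness 3
D: 30→36, due 15, lateness 21
E: 36→49, due 42, lateness 7
Maximum = 21.
SPT (increasing processing time): C D A E B.
C: 0→4, due 27, lateness -23
D: 4→10, due 15, lateness -5
A: 10→22, due 43, lateness -21
E: 22→35, due 42, lateness -7
B: 35→49, due 34, lateness 15
Maximum = 15.
LPT (decreasing processing time): B E A D C.
B: 0→14, due 34, lateness -20
E: 14→27, due 42, lateness -15
A: 27→39, due 43, lateness -4
D: 39→45, due 15, lateness 30
C: 45→49, due 27, lateness 22
Maximum = 30.
FIFO 21, SPT 15, LPT 30 → minimum 15.

15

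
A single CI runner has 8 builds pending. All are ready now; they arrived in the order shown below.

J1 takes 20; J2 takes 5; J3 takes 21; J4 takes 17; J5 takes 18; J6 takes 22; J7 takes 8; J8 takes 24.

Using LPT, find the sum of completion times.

716

LPT (decreasing processing time): J8 J6 J3 J1 J5 J4 J7 J2.
J8: 0→24
J6: 24→46
J3: 46→67
J1: 67→87
J5: 87→105
J4: 105→122
J7: 122→130
J2: 130→135
Sum = 24+46+67+87+105+122+130+135 = 716.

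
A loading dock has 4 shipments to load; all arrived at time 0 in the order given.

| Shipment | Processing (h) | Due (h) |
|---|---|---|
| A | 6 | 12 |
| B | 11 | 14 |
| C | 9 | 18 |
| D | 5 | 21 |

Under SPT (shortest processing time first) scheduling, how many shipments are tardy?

2

SPT (increasing processing time): D A C B.
D: 0→5, due 21, tardiness 0
A: 5→11, due 12, tardiness 0
C: 11→20, due 18, tardiness 2
B: 20→31, due 14, tardiness 17
Late shipments: 2.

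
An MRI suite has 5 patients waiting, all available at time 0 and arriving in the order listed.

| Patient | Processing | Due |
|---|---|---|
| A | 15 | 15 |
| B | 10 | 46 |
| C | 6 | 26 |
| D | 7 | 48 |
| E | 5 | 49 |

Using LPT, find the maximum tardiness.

LPT (decreasing processing time): A B D C E.
A: 0→15, due 15, tardiness 0
B: 15→25, due 46, tardiness 0
D: 25→32, due 48, tardiness 0
C: 32→38, due 26, tardiness 12
E: 38→43, due 49, tardiness 0
Maximum = 12.

12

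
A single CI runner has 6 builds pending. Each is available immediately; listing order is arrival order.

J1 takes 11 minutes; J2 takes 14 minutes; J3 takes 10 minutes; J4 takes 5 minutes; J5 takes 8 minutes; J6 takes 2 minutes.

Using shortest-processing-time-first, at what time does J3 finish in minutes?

25

SPT (increasing processing time): J6 J4 J5 J3 J1 J2.
J6: 0→2
J4: 2→7
J5: 7→15
J3: 15→25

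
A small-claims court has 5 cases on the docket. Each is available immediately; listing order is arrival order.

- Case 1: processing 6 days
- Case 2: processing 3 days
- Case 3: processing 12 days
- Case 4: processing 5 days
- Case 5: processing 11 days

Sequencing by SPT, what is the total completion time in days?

87

SPT (increasing processing time): Case 2 Case 4 Case 1 Case 5 Case 3.
Case 2: 0→3
Case 4: 3→8
Case 1: 8→14
Case 5: 14→25
Case 3: 25→37
Sum = 3+8+14+25+37 = 87.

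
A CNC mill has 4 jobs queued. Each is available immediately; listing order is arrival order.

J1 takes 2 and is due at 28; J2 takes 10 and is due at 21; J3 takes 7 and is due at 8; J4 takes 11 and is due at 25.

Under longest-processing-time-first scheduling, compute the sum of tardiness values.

LPT (decreasing processing time): J4 J2 J3 J1.
J4: 0→11, due 25, tardiness 0
J2: 11→21, due 21, tardiness 0
J3: 21→28, due 8, tardiness 20
J1: 28→30, due 28, tardiness 2
Sum = 0+0+20+2 = 22.

22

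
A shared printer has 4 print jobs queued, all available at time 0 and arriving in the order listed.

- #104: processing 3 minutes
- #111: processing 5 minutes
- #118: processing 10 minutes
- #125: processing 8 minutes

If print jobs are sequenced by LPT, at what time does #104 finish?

LPT (decreasing processing time): #118 #125 #111 #104.
#118: 0→10
#125: 10→18
#111: 18→23
#104: 23→26

26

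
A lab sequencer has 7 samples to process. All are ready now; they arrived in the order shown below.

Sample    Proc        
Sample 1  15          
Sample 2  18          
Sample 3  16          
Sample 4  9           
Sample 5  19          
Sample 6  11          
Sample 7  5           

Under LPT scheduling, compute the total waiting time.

344

LPT (decreasing processing time): Sample 5 Sample 2 Sample 3 Sample 1 Sample 6 Sample 4 Sample 7.
Sample 5: waits 0, runs 0→19
Sample 2: waits 19, runs 19→37
Sample 3: waits 37, runs 37→53
Sample 1: waits 53, runs 53→68
Sample 6: waits 68, runs 68→79
Sample 4: waits 79, runs 79→88
Sample 7: waits 88, runs 88→93
Sum = 0+19+37+53+68+79+88 = 344.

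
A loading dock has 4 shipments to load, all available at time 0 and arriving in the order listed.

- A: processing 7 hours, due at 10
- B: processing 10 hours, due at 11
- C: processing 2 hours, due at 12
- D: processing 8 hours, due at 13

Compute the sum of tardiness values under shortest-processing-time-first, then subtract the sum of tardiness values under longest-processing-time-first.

SPT (increasing processing time): C A D B.
C: 0→2, due 12, tardiness 0
A: 2→9, due 10, tardiness 0
D: 9→17, due 13, tardiness 4
B: 17→27, due 11, tardiness 16
Sum = 0+0+4+16 = 20.
LPT (decreasing processing time): B D A C.
B: 0→10, due 11, tardiness 0
D: 10→18, due 13, tardiness 5
A: 18→25, due 10, tardiness 15
C: 25→27, due 12, tardiness 15
Sum = 0+5+15+15 = 35.
Difference = 20 − 35 = -15.

-15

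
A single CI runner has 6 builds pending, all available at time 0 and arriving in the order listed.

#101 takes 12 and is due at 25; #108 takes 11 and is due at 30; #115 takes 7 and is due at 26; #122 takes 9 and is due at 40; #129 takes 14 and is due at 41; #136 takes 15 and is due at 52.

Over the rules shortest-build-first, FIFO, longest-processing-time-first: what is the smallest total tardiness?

SPT (increasing processing time): #115 #122 #108 #101 #129 #136.
#115: 0→7, due 26, tardiness 0
#122: 7→16, due 40, tardiness 0
#108: 16→27, due 30, tardiness 0
#101: 27→39, due 25, tardiness 14
#129: 39→53, due 41, tardiness 12
#136: 53→68, due 52, tardiness 16
Sum = 0+0+0+14+12+16 = 42.
FIFO (arrival order): #101 #108 #115 #122 #129 #136.
#101: 0→12, due 25, tardiness 0
#108: 12→23, due 30, tardiness 0
#115: 23→30, due 26, tardiness 4
#122: 30→39, due 40, tardiness 0
#129: 39→53, due 41, tardiness 12
#136: 53→68, due 52, tardiness 16
Sum = 0+0+4+0+12+16 = 32.
LPT (decreasing processing time): #136 #129 #101 #108 #122 #115.
#136: 0→15, due 52, tardiness 0
#129: 15→29, due 41, tardiness 0
#101: 29→41, due 25, tardiness 16
#108: 41→52, due 30, tardiness 22
#122: 52→61, due 40, tardiness 21
#115: 61→68, due 26, tardiness 42
Sum = 0+0+16+22+21+42 = 101.
SPT 42, FIFO 32, LPT 101 → minimum 32.

32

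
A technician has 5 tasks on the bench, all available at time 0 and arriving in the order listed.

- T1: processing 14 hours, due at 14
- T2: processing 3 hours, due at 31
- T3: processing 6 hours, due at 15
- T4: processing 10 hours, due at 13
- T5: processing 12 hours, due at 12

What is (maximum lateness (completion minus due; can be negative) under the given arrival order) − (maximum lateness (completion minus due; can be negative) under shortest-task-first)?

2

FIFO (arrival order): T1 T2 T3 T4 T5.
T1: 0→14, due 14, lateness 0
T2: 14→17, due 31, lateness -14
T3: 17→23, due 15, lateness 8
T4: 23→33, due 13, lateness 20
T5: 33→45, due 12, lateness 33
Maximum = 33.
SPT (increasing processing time): T2 T3 T4 T5 T1.
T2: 0→3, due 31, lateness -28
T3: 3→9, due 15, lateness -6
T4: 9→19, due 13, lateness 6
T5: 19→31, due 12, lateness 19
T1: 31→45, due 14, lateness 31
Maximum = 31.
Difference = 33 − 31 = 2.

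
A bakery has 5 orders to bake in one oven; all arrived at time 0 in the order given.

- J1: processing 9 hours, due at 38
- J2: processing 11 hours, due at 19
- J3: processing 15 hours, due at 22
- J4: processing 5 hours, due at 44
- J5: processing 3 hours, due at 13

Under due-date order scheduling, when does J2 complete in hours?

EDD (increasing due date): J5 J2 J3 J1 J4.
J5: 0→3
J2: 3→14

14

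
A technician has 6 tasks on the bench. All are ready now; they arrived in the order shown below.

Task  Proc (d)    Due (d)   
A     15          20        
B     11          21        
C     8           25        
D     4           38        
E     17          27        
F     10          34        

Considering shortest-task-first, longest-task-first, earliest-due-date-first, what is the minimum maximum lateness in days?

27

SPT (increasing processing time): D C F B A E.
D: 0→4, due 38, lateness -34
C: 4→12, due 25, lateness -13
F: 12→22, due 34, lateness -12
B: 22→33, due 21, lateness 12
A: 33→48, due 20, lateness 28
E: 48→65, due 27, lateness 38
Maximum = 38.
LPT (decreasing processing time): E A B F C D.
E: 0→17, due 27, lateness -10
A: 17→32, due 20, lateness 12
B: 32→43, due 21, lateness 22
F: 43→53, due 34, lateness 19
C: 53→61, due 25, lateness 36
D: 61→65, due 38, lateness 27
Maximum = 36.
EDD (increasing due date): A B C E F D.
A: 0→15, due 20, lateness -5
B: 15→26, due 21, lateness 5
C: 26→34, due 25, lateness 9
E: 34→51, due 27, lateness 24
F: 51→61, due 34, lateness 27
D: 61→65, due 38, lateness 27
Maximum = 27.
SPT 38, LPT 36, EDD 27 → minimum 27.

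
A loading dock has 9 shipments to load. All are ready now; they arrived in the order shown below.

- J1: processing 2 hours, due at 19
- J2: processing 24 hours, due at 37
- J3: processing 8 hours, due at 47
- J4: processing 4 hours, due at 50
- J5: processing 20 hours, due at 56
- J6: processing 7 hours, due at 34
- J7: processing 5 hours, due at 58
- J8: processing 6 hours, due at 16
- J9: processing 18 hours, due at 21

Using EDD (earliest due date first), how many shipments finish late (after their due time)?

6

EDD (increasing due date): J8 J1 J9 J6 J2 J3 J4 J5 J7.
J8: 0→6, due 16, tardiness 0
J1: 6→8, due 19, tardiness 0
J9: 8→26, due 21, tardiness 5
J6: 26→33, due 34, tardiness 0
J2: 33→57, due 37, tardiness 20
J3: 57→65, due 47, tardiness 18
J4: 65→69, due 50, tardiness 19
J5: 69→89, due 56, tardiness 33
J7: 89→94, due 58, tardiness 36
Late shipments: 6.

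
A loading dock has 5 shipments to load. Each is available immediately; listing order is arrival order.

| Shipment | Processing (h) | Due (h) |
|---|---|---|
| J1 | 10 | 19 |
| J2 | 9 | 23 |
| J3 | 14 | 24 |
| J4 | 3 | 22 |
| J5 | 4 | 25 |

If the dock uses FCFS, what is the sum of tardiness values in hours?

38

FIFO (arrival order): J1 J2 J3 J4 J5.
J1: 0→10, due 19, tardiness 0
J2: 10→19, due 23, tardiness 0
J3: 19→33, due 24, tardiness 9
J4: 33→36, due 22, tardiness 14
J5: 36→40, due 25, tardiness 15
Sum = 0+0+9+14+15 = 38.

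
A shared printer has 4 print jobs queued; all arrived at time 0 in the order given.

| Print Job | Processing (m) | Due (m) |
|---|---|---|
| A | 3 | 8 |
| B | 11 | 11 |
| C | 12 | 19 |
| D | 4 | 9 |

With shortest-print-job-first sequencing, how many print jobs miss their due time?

SPT (increasing processing time): A D B C.
A: 0→3, due 8, tardiness 0
D: 3→7, due 9, tardiness 0
B: 7→18, due 11, tardiness 7
C: 18→30, due 19, tardiness 11
Late print jobs: 2.

2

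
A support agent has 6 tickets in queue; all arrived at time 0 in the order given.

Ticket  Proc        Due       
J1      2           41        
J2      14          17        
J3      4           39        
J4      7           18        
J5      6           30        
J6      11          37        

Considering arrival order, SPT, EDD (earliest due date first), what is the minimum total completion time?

FIFO (arrival order): J1 J2 J3 J4 J5 J6.
J1: 0→2
J2: 2→16
J3: 16→20
J4: 20→27
J5: 27→33
J6: 33→44
Sum = 2+16+20+27+33+44 = 142.
SPT (increasing processing time): J1 J3 J5 J4 J6 J2.
J1: 0→2
J3: 2→6
J5: 6→12
J4: 12→19
J6: 19→30
J2: 30→44
Sum = 2+6+12+19+30+44 = 113.
EDD (increasing due date): J2 J4 J5 J6 J3 J1.
J2: 0→14
J4: 14→21
J5: 21→27
J6: 27→38
J3: 38→42
J1: 42→44
Sum = 14+21+27+38+42+44 = 186.
FIFO 142, SPT 113, EDD 186 → minimum 113.

113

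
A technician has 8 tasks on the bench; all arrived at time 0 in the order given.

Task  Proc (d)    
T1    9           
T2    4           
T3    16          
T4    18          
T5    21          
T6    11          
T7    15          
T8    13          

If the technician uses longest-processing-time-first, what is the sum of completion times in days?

LPT (decreasing processing time): T5 T4 T3 T7 T8 T6 T1 T2.
T5: 0→21
T4: 21→39
T3: 39→55
T7: 55→70
T8: 70→83
T6: 83→94
T1: 94→103
T2: 103→107
Sum = 21+39+55+70+83+94+103+107 = 572.

572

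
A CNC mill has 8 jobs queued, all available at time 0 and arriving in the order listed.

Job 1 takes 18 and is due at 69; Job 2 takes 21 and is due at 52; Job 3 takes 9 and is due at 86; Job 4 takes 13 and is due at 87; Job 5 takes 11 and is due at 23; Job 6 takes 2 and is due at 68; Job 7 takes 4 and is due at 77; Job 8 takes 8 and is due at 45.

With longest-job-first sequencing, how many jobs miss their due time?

4

LPT (decreasing processing time): Job 2 Job 1 Job 4 Job 5 Job 3 Job 8 Job 7 Job 6.
Job 2: 0→21, due 52, tardiness 0
Job 1: 21→39, due 69, tardiness 0
Job 4: 39→52, due 87, tardiness 0
Job 5: 52→63, due 23, tardiness 40
Job 3: 63→72, due 86, tardiness 0
Job 8: 72→80, due 45, tardiness 35
Job 7: 80→84, due 77, tardiness 7
Job 6: 84→86, due 68, tardiness 18
Late jobs: 4.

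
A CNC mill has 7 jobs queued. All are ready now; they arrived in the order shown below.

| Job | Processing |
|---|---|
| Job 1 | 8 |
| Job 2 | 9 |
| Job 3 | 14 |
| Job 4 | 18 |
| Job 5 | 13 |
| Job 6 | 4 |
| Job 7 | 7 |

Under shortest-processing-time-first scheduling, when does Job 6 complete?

SPT (increasing processing time): Job 6 Job 7 Job 1 Job 2 Job 5 Job 3 Job 4.
Job 6: 0→4

4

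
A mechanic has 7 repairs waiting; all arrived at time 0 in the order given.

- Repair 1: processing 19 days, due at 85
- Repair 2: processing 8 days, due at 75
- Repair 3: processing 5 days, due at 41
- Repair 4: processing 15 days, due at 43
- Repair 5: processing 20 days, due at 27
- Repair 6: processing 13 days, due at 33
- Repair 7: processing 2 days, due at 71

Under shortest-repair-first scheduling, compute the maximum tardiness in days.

55

SPT (increasing processing time): Repair 7 Repair 3 Repair 2 Repair 6 Repair 4 Repair 1 Repair 5.
Repair 7: 0→2, due 71, tardiness 0
Repair 3: 2→7, due 41, tardiness 0
Repair 2: 7→15, due 75, tardiness 0
Repair 6: 15→28, due 33, tardiness 0
Repair 4: 28→43, due 43, tardiness 0
Repair 1: 43→62, due 85, tardiness 0
Repair 5: 62→82, due 27, tardiness 55
Maximum = 55.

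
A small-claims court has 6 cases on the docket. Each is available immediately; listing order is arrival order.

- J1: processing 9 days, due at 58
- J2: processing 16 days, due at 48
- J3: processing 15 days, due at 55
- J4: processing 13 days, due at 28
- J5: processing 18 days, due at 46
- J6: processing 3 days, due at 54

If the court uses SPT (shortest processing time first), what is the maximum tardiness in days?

28

SPT (increasing processing time): J6 J1 J4 J3 J2 J5.
J6: 0→3, due 54, tardiness 0
J1: 3→12, due 58, tardiness 0
J4: 12→25, due 28, tardiness 0
J3: 25→40, due 55, tardiness 0
J2: 40→56, due 48, tardiness 8
J5: 56→74, due 46, tardiness 28
Maximum = 28.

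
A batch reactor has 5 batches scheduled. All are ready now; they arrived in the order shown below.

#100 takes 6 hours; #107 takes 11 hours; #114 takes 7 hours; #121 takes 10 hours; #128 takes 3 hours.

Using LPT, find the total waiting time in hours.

94

LPT (decreasing processing time): #107 #121 #114 #100 #128.
#107: waits 0, runs 0→11
#121: waits 11, runs 11→21
#114: waits 21, runs 21→28
#100: waits 28, runs 28→34
#128: waits 34, runs 34→37
Sum = 0+11+21+28+34 = 94.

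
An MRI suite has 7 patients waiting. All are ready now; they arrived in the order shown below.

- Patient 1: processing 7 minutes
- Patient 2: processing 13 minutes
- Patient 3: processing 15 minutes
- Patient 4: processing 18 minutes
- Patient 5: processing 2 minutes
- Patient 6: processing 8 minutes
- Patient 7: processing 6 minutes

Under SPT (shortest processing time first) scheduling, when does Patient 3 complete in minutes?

SPT (increasing processing time): Patient 5 Patient 7 Patient 1 Patient 6 Patient 2 Patient 3 Patient 4.
Patient 5: 0→2
Patient 7: 2→8
Patient 1: 8→15
Patient 6: 15→23
Patient 2: 23→36
Patient 3: 36→51

51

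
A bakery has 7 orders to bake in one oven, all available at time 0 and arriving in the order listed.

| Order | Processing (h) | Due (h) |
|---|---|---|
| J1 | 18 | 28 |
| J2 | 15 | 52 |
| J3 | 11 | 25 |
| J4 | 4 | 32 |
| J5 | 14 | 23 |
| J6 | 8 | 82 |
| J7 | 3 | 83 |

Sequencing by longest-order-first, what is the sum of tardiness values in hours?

LPT (decreasing processing time): J1 J2 J5 J3 J6 J4 J7.
J1: 0→18, due 28, tardiness 0
J2: 18→33, due 52, tardiness 0
J5: 33→47, due 23, tardiness 24
J3: 47→58, due 25, tardiness 33
J6: 58→66, due 82, tardiness 0
J4: 66→70, due 32, tardiness 38
J7: 70→73, due 83, tardiness 0
Sum = 0+0+24+33+0+38+0 = 95.

95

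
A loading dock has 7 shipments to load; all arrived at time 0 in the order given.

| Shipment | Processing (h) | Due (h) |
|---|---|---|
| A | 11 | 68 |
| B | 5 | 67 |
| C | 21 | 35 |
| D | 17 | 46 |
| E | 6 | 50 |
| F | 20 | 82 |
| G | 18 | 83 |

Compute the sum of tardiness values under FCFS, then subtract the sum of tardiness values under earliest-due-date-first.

20

FIFO (arrival order): A B C D E F G.
A: 0→11, due 68, tardiness 0
B: 11→16, due 67, tardiness 0
C: 16→37, due 35, tardiness 2
D: 37→54, due 46, tardiness 8
E: 54→60, due 50, tardiness 10
F: 60→80, due 82, tardiness 0
G: 80→98, due 83, tardiness 15
Sum = 0+0+2+8+10+0+15 = 35.
EDD (increasing due date): C D E B A F G.
C: 0→21, due 35, tardiness 0
D: 21→38, due 46, tardiness 0
E: 38→44, due 50, tardiness 0
B: 44→49, due 67, tardiness 0
A: 49→60, due 68, tardiness 0
F: 60→80, due 82, tardiness 0
G: 80→98, due 83, tardiness 15
Sum = 0+0+0+0+0+0+15 = 15.
Difference = 35 − 15 = 20.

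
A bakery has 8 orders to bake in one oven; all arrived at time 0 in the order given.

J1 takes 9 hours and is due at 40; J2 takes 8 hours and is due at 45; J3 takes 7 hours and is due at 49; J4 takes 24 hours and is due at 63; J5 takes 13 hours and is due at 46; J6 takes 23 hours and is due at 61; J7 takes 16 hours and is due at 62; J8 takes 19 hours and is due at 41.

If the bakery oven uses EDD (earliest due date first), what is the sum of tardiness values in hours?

117

EDD (increasing due date): J1 J8 J2 J5 J3 J6 J7 J4.
J1: 0→9, due 40, tardiness 0
J8: 9→28, due 41, tardiness 0
J2: 28→36, due 45, tardiness 0
J5: 36→49, due 46, tardiness 3
J3: 49→56, due 49, tardiness 7
J6: 56→79, due 61, tardiness 18
J7: 79→95, due 62, tardiness 33
J4: 95→119, due 63, tardiness 56
Sum = 0+0+0+3+7+18+33+56 = 117.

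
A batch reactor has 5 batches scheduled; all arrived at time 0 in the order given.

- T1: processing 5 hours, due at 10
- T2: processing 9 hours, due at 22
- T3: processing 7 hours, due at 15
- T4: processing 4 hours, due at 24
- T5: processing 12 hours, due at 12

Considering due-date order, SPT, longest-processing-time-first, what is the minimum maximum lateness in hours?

13

EDD (increasing due date): T1 T5 T3 T2 T4.
T1: 0→5, due 10, lateness -5
T5: 5→17, due 12, lateness 5
T3: 17→24, due 15, lateness 9
T2: 24→33, due 22, lateness 11
T4: 33→37, due 24, lateness 13
Maximum = 13.
SPT (increasing processing time): T4 T1 T3 T2 T5.
T4: 0→4, due 24, lateness -20
T1: 4→9, due 10, lateness -1
T3: 9→16, due 15, lateness 1
T2: 16→25, due 22, lateness 3
T5: 25→37, due 12, lateness 25
Maximum = 25.
LPT (decreasing processing time): T5 T2 T3 T1 T4.
T5: 0→12, due 12, lateness 0
T2: 12→21, due 22, lateness -1
T3: 21→28, due 15, lateness 13
T1: 28→33, due 10, lateness 23
T4: 33→37, due 24, lateness 13
Maximum = 23.
EDD 13, SPT 25, LPT 23 → minimum 13.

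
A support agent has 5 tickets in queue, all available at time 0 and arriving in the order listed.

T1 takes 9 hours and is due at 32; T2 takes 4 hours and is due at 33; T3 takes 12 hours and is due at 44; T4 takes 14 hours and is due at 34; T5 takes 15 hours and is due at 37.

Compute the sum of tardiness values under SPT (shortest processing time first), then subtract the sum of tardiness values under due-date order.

7

SPT (increasing processing time): T2 T1 T3 T4 T5.
T2: 0→4, due 33, tardiness 0
T1: 4→13, due 32, tardiness 0
T3: 13→25, due 44, tardiness 0
T4: 25→39, due 34, tardiness 5
T5: 39→54, due 37, tardiness 17
Sum = 0+0+0+5+17 = 22.
EDD (increasing due date): T1 T2 T4 T5 T3.
T1: 0→9, due 32, tardiness 0
T2: 9→13, due 33, tardiness 0
T4: 13→27, due 34, tardiness 0
T5: 27→42, due 37, tardiness 5
T3: 42→54, due 44, tardiness 10
Sum = 0+0+0+5+10 = 15.
Difference = 22 − 15 = 7.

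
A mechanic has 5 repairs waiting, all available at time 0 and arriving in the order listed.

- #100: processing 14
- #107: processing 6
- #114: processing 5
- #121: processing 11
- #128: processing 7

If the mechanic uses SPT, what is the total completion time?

106

SPT (increasing processing time): #114 #107 #128 #121 #100.
#114: 0→5
#107: 5→11
#128: 11→18
#121: 18→29
#100: 29→43
Sum = 5+11+18+29+43 = 106.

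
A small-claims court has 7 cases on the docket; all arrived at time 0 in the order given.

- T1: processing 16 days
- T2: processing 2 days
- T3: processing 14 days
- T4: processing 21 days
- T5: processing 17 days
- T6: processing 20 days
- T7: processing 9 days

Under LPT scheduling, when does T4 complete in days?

21

LPT (decreasing processing time): T4 T6 T5 T1 T3 T7 T2.
T4: 0→21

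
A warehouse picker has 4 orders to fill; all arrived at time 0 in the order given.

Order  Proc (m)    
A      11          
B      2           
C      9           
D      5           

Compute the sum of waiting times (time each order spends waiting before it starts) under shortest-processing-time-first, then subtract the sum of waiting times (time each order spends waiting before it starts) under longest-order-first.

SPT (increasing processing time): B D C A.
B: waits 0, runs 0→2
D: waits 2, runs 2→7
C: waits 7, runs 7→16
A: waits 16, runs 16→27
Sum = 0+2+7+16 = 25.
LPT (decreasing processing time): A C D B.
A: waits 0, runs 0→11
C: waits 11, runs 11→20
D: waits 20, runs 20→25
B: waits 25, runs 25→27
Sum = 0+11+20+25 = 56.
Difference = 25 − 56 = -31.

-31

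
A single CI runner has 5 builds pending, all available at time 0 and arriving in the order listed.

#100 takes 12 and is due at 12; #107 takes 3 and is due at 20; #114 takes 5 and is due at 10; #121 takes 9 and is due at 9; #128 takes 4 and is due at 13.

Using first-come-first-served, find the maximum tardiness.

20

FIFO (arrival order): #100 #107 #114 #121 #128.
#100: 0→12, due 12, tardiness 0
#107: 12→15, due 20, tardiness 0
#114: 15→20, due 10, tardiness 10
#121: 20→29, due 9, tardiness 20
#128: 29→33, due 13, tardiness 20
Maximum = 20.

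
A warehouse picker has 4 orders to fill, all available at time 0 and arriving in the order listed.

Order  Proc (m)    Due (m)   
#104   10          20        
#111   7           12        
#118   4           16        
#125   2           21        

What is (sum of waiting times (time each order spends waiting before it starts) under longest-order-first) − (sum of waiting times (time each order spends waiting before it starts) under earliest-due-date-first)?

9

LPT (decreasing processing time): #104 #111 #118 #125.
#104: waits 0, runs 0→10
#111: waits 10, runs 10→17
#118: waits 17, runs 17→21
#125: waits 21, runs 21→23
Sum = 0+10+17+21 = 48.
EDD (increasing due date): #111 #118 #104 #125.
#111: waits 0, runs 0→7
#118: waits 7, runs 7→11
#104: waits 11, runs 11→21
#125: waits 21, runs 21→23
Sum = 0+7+11+21 = 39.
Difference = 48 − 39 = 9.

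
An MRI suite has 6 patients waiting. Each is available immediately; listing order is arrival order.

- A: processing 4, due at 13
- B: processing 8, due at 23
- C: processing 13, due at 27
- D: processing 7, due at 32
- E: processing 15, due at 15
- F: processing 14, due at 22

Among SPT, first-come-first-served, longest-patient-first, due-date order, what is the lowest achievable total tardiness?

71

SPT (increasing processing time): A D B C F E.
A: 0→4, due 13, tardiness 0
D: 4→11, due 32, tardiness 0
B: 11→19, due 23, tardiness 0
C: 19→32, due 27, tardiness 5
F: 32→46, due 22, tardiness 24
E: 46→61, due 15, tardiness 46
Sum = 0+0+0+5+24+46 = 75.
FIFO (arrival order): A B C D E F.
A: 0→4, due 13, tardiness 0
B: 4→12, due 23, tardiness 0
C: 12→25, due 27, tardiness 0
D: 25→32, due 32, tardiness 0
E: 32→47, due 15, tardiness 32
F: 47→61, due 22, tardiness 39
Sum = 0+0+0+0+32+39 = 71.
LPT (decreasing processing time): E F C B D A.
E: 0→15, due 15, tardiness 0
F: 15→29, due 22, tardiness 7
C: 29→42, due 27, tardiness 15
B: 42→50, due 23, tardiness 27
D: 50→57, due 32, tardiness 25
A: 57→61, due 13, tardiness 48
Sum = 0+7+15+27+25+48 = 122.
EDD (increasing due date): A E F B C D.
A: 0→4, due 13, tardiness 0
E: 4→19, due 15, tardiness 4
F: 19→33, due 22, tardiness 11
B: 33→41, due 23, tardiness 18
C: 41→54, due 27, tardiness 27
D: 54→61, due 32, tardiness 29
Sum = 0+4+11+18+27+29 = 89.
SPT 75, FIFO 71, LPT 122, EDD 89 → minimum 71.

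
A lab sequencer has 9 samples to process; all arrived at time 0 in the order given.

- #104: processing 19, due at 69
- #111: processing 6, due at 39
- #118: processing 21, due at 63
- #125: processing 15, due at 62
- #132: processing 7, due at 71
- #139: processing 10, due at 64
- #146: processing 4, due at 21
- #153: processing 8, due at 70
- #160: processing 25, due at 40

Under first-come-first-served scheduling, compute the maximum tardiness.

FIFO (arrival order): #104 #111 #118 #125 #132 #139 #146 #153 #160.
#104: 0→19, due 69, tardiness 0
#111: 19→25, due 39, tardiness 0
#118: 25→46, due 63, tardiness 0
#125: 46→61, due 62, tardiness 0
#132: 61→68, due 71, tardiness 0
#139: 68→78, due 64, tardiness 14
#146: 78→82, due 21, tardiness 61
#153: 82→90, due 70, tardiness 20
#160: 90→115, due 40, tardiness 75
Maximum = 75.

75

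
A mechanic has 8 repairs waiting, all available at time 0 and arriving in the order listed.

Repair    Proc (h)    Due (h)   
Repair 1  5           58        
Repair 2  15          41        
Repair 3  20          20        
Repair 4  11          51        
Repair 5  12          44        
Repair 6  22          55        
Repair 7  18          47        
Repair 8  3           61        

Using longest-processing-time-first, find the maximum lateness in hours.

47

LPT (decreasing processing time): Repair 6 Repair 3 Repair 7 Repair 2 Repair 5 Repair 4 Repair 1 Repair 8.
Repair 6: 0→22, due 55, lateness -33
Repair 3: 22→42, due 20, lateness 22
Repair 7: 42→60, due 47, lateness 13
Repair 2: 60→75, due 41, lateness 34
Repair 5: 75→87, due 44, lateness 43
Repair 4: 87→98, due 51, lateness 47
Repair 1: 98→103, due 58, lateness 45
Repair 8: 103→106, due 61, lateness 45
Maximum = 47.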